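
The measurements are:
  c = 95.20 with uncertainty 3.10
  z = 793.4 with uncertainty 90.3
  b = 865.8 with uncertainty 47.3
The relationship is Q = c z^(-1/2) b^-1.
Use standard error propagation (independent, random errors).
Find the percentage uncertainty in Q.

8.53%

Q is a product of powers, so relative uncertainties combine in quadrature:
  (1·δc/c)² = (1×0.0326)² = 0.00106;  (−½·δz/z)² = (-0.5×0.114)² = 0.00324;  (-1·δb/b)² = (-1×0.0546)² = 0.00298
δQ/Q = √(0.00728) = 0.0853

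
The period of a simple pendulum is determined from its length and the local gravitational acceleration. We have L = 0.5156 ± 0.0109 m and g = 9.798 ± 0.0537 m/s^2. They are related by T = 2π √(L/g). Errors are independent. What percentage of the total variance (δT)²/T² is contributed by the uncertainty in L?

93.7%

(δT/T)² = (½·δL/L)² + (−½·δg/g)²
  L term: (0.5×0.0211)² = 0.000112
  g term: (-0.5×0.00548)² = 7.51e-06
Total = 0.000119. Share from L = 0.000112/0.000119 = 0.937.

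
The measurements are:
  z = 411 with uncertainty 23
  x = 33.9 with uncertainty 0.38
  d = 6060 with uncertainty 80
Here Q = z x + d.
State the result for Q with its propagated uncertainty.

Let p = z·x = 13900. δp/p = √((1·δz/z)² + (1·δx/x)²) = √(0.00313 + 0.000126) = 0.0571, so δp = 795.
Q = p + d: δQ = √(δp² + δd²) = √(6.32e+05 + 6400) = 799
Q = 20000.

20000 ± 799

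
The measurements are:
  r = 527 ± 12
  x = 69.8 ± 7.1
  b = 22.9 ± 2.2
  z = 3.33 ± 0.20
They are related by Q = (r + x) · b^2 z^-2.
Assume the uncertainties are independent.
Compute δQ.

6430

Let u = r + x = 597. δu = √(δr² + δx²) = √(144 + 50.4) = 13.9, so δu/u = 0.0234.
Q is then a monomial in u, b, z:
δQ/Q = √((δu/u)² + (2·δb/b)² + (-2·δz/z)²) = √(0.000546 + 0.0369 + 0.0144) = 0.228
Q = 28200, so δQ = 0.228 × 28200 = 6430.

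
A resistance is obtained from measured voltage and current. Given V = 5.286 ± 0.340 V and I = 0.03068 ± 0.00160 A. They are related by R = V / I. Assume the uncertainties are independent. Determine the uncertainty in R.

Products/powers → add relative errors in quadrature, weighted by exponent:
  (1·δV/V)² = (1×0.0643)² = 0.00414;  (-1·δI/I)² = (-1×0.0522)² = 0.00272
δR/R = √(0.00686) = 0.0828
R = 172.3 Ω, so δR = 0.0828 × 172.3 = 14.3 Ω.

14.3 Ω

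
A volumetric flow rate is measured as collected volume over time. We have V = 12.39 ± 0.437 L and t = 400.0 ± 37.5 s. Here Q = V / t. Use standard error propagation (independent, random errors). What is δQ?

0.00310 L/s

Each factor contributes (exponent × relative error)² to (δQ/Q)²:
  (1·δV/V)² = (1×0.0353)² = 0.00124;  (-1·δt/t)² = (-1×0.0938)² = 0.00879
δQ/Q = √(0.0100) = 0.100
Q = 0.03098 L/s, so δQ = 0.100 × 0.03098 = 0.00310 L/s.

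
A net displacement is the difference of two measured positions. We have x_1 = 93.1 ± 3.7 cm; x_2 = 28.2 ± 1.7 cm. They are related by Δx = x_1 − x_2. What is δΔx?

Each term contributes (cᵢ δxᵢ)² to (δΔx)²:
  (δx_1)² = 13.7;  (δx_2)² = 2.89
δΔx = √(16.6) = 4.07 cm

4.07 cm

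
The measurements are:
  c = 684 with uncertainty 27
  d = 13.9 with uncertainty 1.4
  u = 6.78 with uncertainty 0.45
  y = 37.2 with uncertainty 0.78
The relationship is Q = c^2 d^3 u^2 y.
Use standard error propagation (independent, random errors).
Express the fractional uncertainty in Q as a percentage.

Relative error in a monomial: (δQ/Q)² = Σ (nᵢ · δxᵢ/xᵢ)².
  (2·δc/c)² = (2×0.0395)² = 0.00623;  (3·δd/d)² = (3×0.101)² = 0.0913;  (2·δu/u)² = (2×0.0664)² = 0.0176;  (1·δy/y)² = (1×0.0210)² = 0.000440
δQ/Q = √(0.116) = 0.340

34.0%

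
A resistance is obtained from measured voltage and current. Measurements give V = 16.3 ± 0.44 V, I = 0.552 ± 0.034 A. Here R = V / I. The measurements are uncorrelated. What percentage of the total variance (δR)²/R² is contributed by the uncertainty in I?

83.9%

(δR/R)² = (1·δV/V)² + (-1·δI/I)²
  V term: (1×0.0270)² = 0.000729
  I term: (-1×0.0616)² = 0.00379
Total = 0.00452. Share from I = 0.00379/0.00452 = 0.839.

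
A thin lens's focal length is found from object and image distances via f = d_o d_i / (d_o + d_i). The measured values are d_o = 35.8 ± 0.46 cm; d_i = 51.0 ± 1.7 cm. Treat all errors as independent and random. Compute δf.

0.330 cm

∂f/∂d_o = (d_i/(d_o+d_i))² = 0.345;  ∂f/∂d_i = (d_o/(d_o+d_i))² = 0.170
δf = √((∂f/∂d_o · δd_o)² + (∂f/∂d_i · δd_i)²) = √(0.0252 + 0.0836) = 0.330 cm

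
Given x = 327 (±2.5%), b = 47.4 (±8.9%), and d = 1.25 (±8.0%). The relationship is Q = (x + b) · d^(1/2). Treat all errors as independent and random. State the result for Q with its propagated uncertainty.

419 ± 19.7

Let u = x + b = 374. δu = √(δx² + δb²) = √(66.8 + 17.8) = 9.20, so δu/u = 0.0246.
Q is then a monomial in u, d:
δQ/Q = √((δu/u)² + (½·δd/d)²) = √(0.000604 + 0.00160) = 0.0469
Q = 419, so δQ = 0.0469 × 419 = 19.7.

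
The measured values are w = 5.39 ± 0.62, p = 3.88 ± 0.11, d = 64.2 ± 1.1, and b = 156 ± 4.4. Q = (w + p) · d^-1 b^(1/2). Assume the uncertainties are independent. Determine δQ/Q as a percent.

Let u = w + p = 9.27. δu = √(δw² + δp²) = √(0.384 + 0.0121) = 0.630, so δu/u = 0.0679.
Q is then a monomial in u, d, b:
δQ/Q = √((δu/u)² + (-1·δd/d)² + (½·δb/b)²) = √(0.00461 + 0.000294 + 0.000199) = 0.0715

7.15%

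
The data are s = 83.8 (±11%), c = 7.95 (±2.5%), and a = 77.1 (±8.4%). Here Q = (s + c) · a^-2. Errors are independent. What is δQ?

Let u = s + c = 91.8. δu = √(δs² + δc²) = √(85.0 + 0.0395) = 9.22, so δu/u = 0.100.
Q is then a monomial in u, a:
δQ/Q = √((δu/u)² + (-2·δa/a)²) = √(0.0101 + 0.0282) = 0.196
Q = 0.0154, so δQ = 0.196 × 0.0154 = 0.00302.

0.00302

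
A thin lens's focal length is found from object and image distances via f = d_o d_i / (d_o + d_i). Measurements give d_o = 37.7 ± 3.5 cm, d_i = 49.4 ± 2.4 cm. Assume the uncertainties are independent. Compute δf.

1.21 cm

∂f/∂d_o = (d_i/(d_o+d_i))² = 0.322;  ∂f/∂d_i = (d_o/(d_o+d_i))² = 0.187
δf = √((∂f/∂d_o · δd_o)² + (∂f/∂d_i · δd_i)²) = √(1.27 + 0.202) = 1.21 cm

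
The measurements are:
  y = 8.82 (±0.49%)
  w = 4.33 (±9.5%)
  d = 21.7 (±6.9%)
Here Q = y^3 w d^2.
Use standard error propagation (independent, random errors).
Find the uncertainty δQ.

2.35e+05

Relative error in a monomial: (δQ/Q)² = Σ (nᵢ · δxᵢ/xᵢ)².
  (3·δy/y)² = (3×0.00490)² = 0.000216;  (1·δw/w)² = (1×0.0950)² = 0.00903;  (2·δd/d)² = (2×0.0690)² = 0.0190
δQ/Q = √(0.0283) = 0.168
Q = 1.4e+06, so δQ = 0.168 × 1.4e+06 = 2.35e+05.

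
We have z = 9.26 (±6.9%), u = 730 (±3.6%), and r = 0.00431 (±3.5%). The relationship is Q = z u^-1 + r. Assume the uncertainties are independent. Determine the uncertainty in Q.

Let p = z·u^-1 = 0.0127. δp/p = √((1·δz/z)² + (-1·δu/u)²) = √(0.00476 + 0.00130) = 0.0778, so δp = 0.000987.
Q = p + r: δQ = √(δp² + δr²) = √(9.75e-07 + 2.28e-08) = 0.000999

0.000999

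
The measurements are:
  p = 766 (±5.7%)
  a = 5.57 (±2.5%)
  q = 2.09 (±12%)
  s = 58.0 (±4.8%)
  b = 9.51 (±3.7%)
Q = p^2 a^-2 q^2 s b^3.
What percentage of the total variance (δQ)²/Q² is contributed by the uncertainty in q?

(δQ/Q)² = (2·δp/p)² + (-2·δa/a)² + (2·δq/q)² + (1·δs/s)² + (3·δb/b)²
  p term: (2×0.0570)² = 0.0130
  a term: (-2×0.0250)² = 0.00250
  q term: (2×0.120)² = 0.0576
  s term: (1×0.0480)² = 0.00230
  b term: (3×0.0370)² = 0.0123
Total = 0.0877. Share from q = 0.0576/0.0877 = 0.657.

65.7%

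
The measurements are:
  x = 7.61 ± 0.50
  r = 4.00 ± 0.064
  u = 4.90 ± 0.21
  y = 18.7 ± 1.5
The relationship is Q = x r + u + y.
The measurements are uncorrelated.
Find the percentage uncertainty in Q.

4.73%

Let p = x·r = 30.4. δp/p = √((1·δx/x)² + (1·δr/r)²) = √(0.00432 + 0.000256) = 0.0676, so δp = 2.06.
Q = p + u + y: δQ = √(δp² + δu² + δy²) = √(4.24 + 0.0441 + 2.25) = 2.56
Q = 54.0, so δQ/Q = 2.56/54.0 = 0.0473.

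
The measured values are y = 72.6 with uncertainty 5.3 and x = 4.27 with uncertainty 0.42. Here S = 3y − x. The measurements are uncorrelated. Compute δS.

Each term contributes (cᵢ δxᵢ)² to (δS)²:
  (3·δy)² = 253;  (δx)² = 0.176
δS = √(253) = 15.9

15.9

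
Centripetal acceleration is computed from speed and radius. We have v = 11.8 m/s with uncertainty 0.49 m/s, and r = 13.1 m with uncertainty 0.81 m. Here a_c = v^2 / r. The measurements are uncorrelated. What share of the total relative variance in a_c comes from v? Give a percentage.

(δa_c/a_c)² = (2·δv/v)² + (-1·δr/r)²
  v term: (2×0.0415)² = 0.00690
  r term: (-1×0.0618)² = 0.00382
Total = 0.0107. Share from v = 0.00690/0.0107 = 0.643.

64.3%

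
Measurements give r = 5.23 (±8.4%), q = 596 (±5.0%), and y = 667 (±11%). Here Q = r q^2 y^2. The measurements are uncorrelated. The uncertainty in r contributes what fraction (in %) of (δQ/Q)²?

10.8%

(δQ/Q)² = (1·δr/r)² + (2·δq/q)² + (2·δy/y)²
  r term: (1×0.0840)² = 0.00706
  q term: (2×0.0500)² = 0.0100
  y term: (2×0.110)² = 0.0484
Total = 0.0655. Share from r = 0.00706/0.0655 = 0.108.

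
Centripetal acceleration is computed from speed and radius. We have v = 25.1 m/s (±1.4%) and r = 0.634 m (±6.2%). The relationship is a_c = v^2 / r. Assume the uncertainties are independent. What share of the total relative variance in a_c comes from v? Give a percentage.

16.9%

(δa_c/a_c)² = (2·δv/v)² + (-1·δr/r)²
  v term: (2×0.0140)² = 0.000784
  r term: (-1×0.0620)² = 0.00384
Total = 0.00463. Share from v = 0.000784/0.00463 = 0.169.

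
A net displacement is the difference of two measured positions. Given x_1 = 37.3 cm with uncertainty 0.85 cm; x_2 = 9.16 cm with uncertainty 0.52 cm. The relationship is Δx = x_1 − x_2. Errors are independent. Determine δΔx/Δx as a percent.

3.54%

Absolute uncertainties add in quadrature for a linear combination:
  (δx_1)² = 0.722;  (δx_2)² = 0.270
δΔx = √(0.993) = 0.996 cm
Δx = 28.1 cm, so δΔx/Δx = 0.996/28.1 = 0.0354.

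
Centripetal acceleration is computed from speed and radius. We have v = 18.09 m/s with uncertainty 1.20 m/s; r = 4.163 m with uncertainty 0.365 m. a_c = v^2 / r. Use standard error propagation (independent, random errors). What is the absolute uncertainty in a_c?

For a monomial a_c ∝ v^2, r^-1, fractional errors add in quadrature:
  (2·δv/v)² = (2×0.0663)² = 0.0176;  (-1·δr/r)² = (-1×0.0877)² = 0.00769
δa_c/a_c = √(0.0253) = 0.159
a_c = 78.61 m/s^2, so δa_c = 0.159 × 78.61 = 12.5 m/s^2.

12.5 m/s^2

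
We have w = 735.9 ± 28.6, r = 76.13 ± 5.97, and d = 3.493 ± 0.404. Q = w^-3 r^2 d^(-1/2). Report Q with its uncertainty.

Q is a product of powers, so relative uncertainties combine in quadrature:
  (-3·δw/w)² = (-3×0.0389)² = 0.0136;  (2·δr/r)² = (2×0.0784)² = 0.0246;  (−½·δd/d)² = (-0.5×0.116)² = 0.00334
δQ/Q = √(0.0415) = 0.204
Q = 7.781e-06, so δQ = 0.204 × 7.781e-06 = 1.59e-06.

(7.781 ± 1.59) × 10^-6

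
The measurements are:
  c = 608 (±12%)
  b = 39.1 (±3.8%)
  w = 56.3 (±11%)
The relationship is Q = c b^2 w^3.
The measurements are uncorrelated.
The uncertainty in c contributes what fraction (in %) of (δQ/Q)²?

11.2%

(δQ/Q)² = (1·δc/c)² + (2·δb/b)² + (3·δw/w)²
  c term: (1×0.120)² = 0.0144
  b term: (2×0.0380)² = 0.00578
  w term: (3×0.110)² = 0.109
Total = 0.129. Share from c = 0.0144/0.129 = 0.112.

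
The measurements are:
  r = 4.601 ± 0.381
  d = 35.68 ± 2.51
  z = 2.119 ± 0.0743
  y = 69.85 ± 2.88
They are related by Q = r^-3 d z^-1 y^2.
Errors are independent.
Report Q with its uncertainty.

Since Q is a product/quotient, work with relative uncertainties:
  (-3·δr/r)² = (-3×0.0828)² = 0.0617;  (1·δd/d)² = (1×0.0703)² = 0.00495;  (-1·δz/z)² = (-1×0.0351)² = 0.00123;  (2·δy/y)² = (2×0.0412)² = 0.00680
δQ/Q = √(0.0747) = 0.273
Q = 843.5, so δQ = 0.273 × 843.5 = 231.

843.5 ± 231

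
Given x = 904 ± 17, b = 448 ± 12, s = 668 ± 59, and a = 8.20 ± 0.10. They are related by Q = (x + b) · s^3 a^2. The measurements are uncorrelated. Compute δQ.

Let u = x + b = 1350. δu = √(δx² + δb²) = √(289 + 144) = 20.8, so δu/u = 0.0154.
Q is then a monomial in u, s, a:
δQ/Q = √((δu/u)² + (3·δs/s)² + (2·δa/a)²) = √(0.000237 + 0.0702 + 0.000595) = 0.267
Q = 2.71e+13, so δQ = 0.267 × 2.71e+13 = 7.22e+12.

7.22e+12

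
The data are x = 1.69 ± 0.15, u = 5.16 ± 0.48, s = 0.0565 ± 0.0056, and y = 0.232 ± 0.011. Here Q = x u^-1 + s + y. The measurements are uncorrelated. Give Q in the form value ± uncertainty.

Let p = x·u^-1 = 0.328. δp/p = √((1·δx/x)² + (-1·δu/u)²) = √(0.00788 + 0.00865) = 0.129, so δp = 0.0421.
Q = p + s + y: δQ = √(δp² + δs² + δy²) = √(0.00177 + 3.14e-05 + 0.000121) = 0.0439
Q = 0.616.

0.616 ± 0.0439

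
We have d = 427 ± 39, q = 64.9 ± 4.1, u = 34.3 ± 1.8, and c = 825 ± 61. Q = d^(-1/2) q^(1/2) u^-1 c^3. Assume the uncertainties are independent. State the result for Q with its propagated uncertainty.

(6.38 ± 1.50) × 10^6

For a monomial Q ∝ d^(-1/2), q^(1/2), u^-1, c^3, fractional errors add in quadrature:
  (−½·δd/d)² = (-0.5×0.0913)² = 0.00209;  (½·δq/q)² = (0.5×0.0632)² = 0.000998;  (-1·δu/u)² = (-1×0.0525)² = 0.00275;  (3·δc/c)² = (3×0.0739)² = 0.0492
δQ/Q = √(0.0550) = 0.235
Q = 6.38e+06, so δQ = 0.235 × 6.38e+06 = 1.5e+06.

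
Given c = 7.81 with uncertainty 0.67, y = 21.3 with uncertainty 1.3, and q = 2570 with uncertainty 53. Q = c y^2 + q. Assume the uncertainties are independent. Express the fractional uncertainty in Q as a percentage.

Let p = c·y^2 = 3540. δp/p = √((1·δc/c)² + (2·δy/y)²) = √(0.00736 + 0.0149) = 0.149, so δp = 529.
Q = p + q: δQ = √(δp² + δq²) = √(2.79e+05 + 2810) = 531
Q = 6110, so δQ/Q = 531/6110 = 0.0869.

8.69%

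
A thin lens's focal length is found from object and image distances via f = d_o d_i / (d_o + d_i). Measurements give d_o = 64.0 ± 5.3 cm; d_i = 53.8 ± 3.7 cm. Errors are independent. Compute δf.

∂f/∂d_o = (d_i/(d_o+d_i))² = 0.209;  ∂f/∂d_i = (d_o/(d_o+d_i))² = 0.295
δf = √((∂f/∂d_o · δd_o)² + (∂f/∂d_i · δd_i)²) = √(1.22 + 1.19) = 1.55 cm

1.55 cm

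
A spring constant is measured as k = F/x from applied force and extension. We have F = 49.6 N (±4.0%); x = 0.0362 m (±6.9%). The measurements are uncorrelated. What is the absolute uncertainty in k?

Relative error in a monomial: (δk/k)² = Σ (nᵢ · δxᵢ/xᵢ)².
  (1·δF/F)² = (1×0.0400)² = 0.00160;  (-1·δx/x)² = (-1×0.0690)² = 0.00476
δk/k = √(0.00636) = 0.0798
k = 1370 N/m, so δk = 0.0798 × 1370 = 109 N/m.

109 N/m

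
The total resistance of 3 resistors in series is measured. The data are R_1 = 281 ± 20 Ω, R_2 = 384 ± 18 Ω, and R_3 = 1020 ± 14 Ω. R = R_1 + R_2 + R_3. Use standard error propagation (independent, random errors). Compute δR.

30.3 Ω

For a sum/difference, combine absolute errors in quadrature:
  (δR_1)² = 400;  (δR_2)² = 324;  (δR_3)² = 196
δR = √(920) = 30.3 Ω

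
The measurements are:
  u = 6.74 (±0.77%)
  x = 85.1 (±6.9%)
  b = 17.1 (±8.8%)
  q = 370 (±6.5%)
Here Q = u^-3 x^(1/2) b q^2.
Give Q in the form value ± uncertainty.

Since Q is a product/quotient, work with relative uncertainties:
  (-3·δu/u)² = (-3×0.00770)² = 0.000534;  (½·δx/x)² = (0.5×0.0690)² = 0.00119;  (1·δb/b)² = (1×0.0880)² = 0.00774;  (2·δq/q)² = (2×0.0650)² = 0.0169
δQ/Q = √(0.0264) = 0.162
Q = 70500, so δQ = 0.162 × 70500 = 11500.

70500 ± 11500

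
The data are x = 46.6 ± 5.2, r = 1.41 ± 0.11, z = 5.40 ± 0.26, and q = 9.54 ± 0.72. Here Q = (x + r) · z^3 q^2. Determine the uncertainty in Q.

Let u = x + r = 48.0. δu = √(δx² + δr²) = √(27.0 + 0.0121) = 5.20, so δu/u = 0.108.
Q is then a monomial in u, z, q:
δQ/Q = √((δu/u)² + (3·δz/z)² + (2·δq/q)²) = √(0.0117 + 0.0209 + 0.0228) = 0.235
Q = 6.88e+05, so δQ = 0.235 × 6.88e+05 = 1.62e+05.

1.62e+05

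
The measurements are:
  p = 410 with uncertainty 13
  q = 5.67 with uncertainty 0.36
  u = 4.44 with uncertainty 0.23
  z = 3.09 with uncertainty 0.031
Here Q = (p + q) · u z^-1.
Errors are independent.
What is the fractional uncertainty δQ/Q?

Let w = p + q = 416. δw = √(δp² + δq²) = √(169 + 0.130) = 13.0, so δw/w = 0.0313.
Q is then a monomial in w, u, z:
δQ/Q = √((δw/w)² + (1·δu/u)² + (-1·δz/z)²) = √(0.000979 + 0.00268 + 0.000101) = 0.0613

0.0613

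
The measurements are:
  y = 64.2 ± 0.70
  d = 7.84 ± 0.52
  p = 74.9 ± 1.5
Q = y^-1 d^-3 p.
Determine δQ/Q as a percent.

Relative error in a monomial: (δQ/Q)² = Σ (nᵢ · δxᵢ/xᵢ)².
  (-1·δy/y)² = (-1×0.0109)² = 0.000119;  (-3·δd/d)² = (-3×0.0663)² = 0.0396;  (1·δp/p)² = (1×0.0200)² = 0.000401
δQ/Q = √(0.0401) = 0.200

20.0%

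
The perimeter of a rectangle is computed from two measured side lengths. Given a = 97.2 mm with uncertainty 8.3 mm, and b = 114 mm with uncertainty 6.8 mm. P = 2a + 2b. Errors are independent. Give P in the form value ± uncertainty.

422 ± 21.5 mm

Absolute uncertainties add in quadrature for a linear combination:
  (2·δa)² = 276;  (2·δb)² = 185
δP = √(461) = 21.5 mm
P = 422 mm.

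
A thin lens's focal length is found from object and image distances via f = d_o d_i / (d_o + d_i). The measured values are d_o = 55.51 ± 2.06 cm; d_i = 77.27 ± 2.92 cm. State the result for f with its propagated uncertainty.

32.30 ± 0.864 cm

∂f/∂d_o = (d_i/(d_o+d_i))² = 0.339;  ∂f/∂d_i = (d_o/(d_o+d_i))² = 0.175
δf = √((∂f/∂d_o · δd_o)² + (∂f/∂d_i · δd_i)²) = √(0.487 + 0.260) = 0.864 cm
f = 32.30 cm.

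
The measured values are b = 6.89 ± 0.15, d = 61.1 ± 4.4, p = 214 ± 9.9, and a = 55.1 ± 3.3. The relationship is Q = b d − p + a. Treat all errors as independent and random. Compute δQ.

33.3

Let w = b·d = 421. δw/w = √((1·δb/b)² + (1·δd/d)²) = √(0.000474 + 0.00519) = 0.0752, so δw = 31.7.
Q = w − p + a: δQ = √(δw² + δp² + δa²) = √(1000 + 98.0 + 10.9) = 33.3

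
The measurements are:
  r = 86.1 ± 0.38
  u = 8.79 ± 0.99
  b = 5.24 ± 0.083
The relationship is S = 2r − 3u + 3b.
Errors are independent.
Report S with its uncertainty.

For a sum/difference, combine absolute errors in quadrature:
  (2·δr)² = 0.578;  (3·δu)² = 8.82;  (3·δb)² = 0.0620
δS = √(9.46) = 3.08
S = 162.

162 ± 3.08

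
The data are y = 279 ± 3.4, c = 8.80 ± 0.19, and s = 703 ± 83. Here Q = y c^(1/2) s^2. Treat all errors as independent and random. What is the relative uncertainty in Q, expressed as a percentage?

23.7%

Since Q is a product/quotient, work with relative uncertainties:
  (1·δy/y)² = (1×0.0122)² = 0.000149;  (½·δc/c)² = (0.5×0.0216)² = 0.000117;  (2·δs/s)² = (2×0.118)² = 0.0558
δQ/Q = √(0.0560) = 0.237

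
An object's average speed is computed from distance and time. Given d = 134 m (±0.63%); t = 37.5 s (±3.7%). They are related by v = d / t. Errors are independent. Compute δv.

For a monomial v ∝ d, t^-1, fractional errors add in quadrature:
  (1·δd/d)² = (1×0.00630)² = 3.97e-05;  (-1·δt/t)² = (-1×0.0370)² = 0.00137
δv/v = √(0.00141) = 0.0375
v = 3.57 m/s, so δv = 0.0375 × 3.57 = 0.134 m/s.

0.134 m/s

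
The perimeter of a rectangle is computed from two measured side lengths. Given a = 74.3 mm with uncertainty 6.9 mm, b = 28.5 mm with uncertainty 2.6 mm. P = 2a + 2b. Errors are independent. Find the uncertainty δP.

Sums and differences: (δP)² = Σ (cᵢ δxᵢ)².
  (2·δa)² = 190;  (2·δb)² = 27.0
δP = √(217) = 14.7 mm

14.7 mm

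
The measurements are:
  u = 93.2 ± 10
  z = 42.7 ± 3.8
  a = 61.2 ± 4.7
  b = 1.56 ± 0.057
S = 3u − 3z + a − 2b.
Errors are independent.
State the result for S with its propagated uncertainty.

210 ± 32.4

Each term contributes (cᵢ δxᵢ)² to (δS)²:
  (3·δu)² = 900;  (3·δz)² = 130;  (δa)² = 22.1;  (2·δb)² = 0.0130
δS = √(1050) = 32.4
S = 210.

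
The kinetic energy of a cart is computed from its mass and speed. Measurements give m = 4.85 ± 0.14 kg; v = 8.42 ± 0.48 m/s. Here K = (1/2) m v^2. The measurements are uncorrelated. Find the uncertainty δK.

20.2 J

Relative error in a monomial: (δK/K)² = Σ (nᵢ · δxᵢ/xᵢ)².
  (1·δm/m)² = (1×0.0289)² = 0.000833;  (2·δv/v)² = (2×0.0570)² = 0.0130
δK/K = √(0.0138) = 0.118
K = 172 J, so δK = 0.118 × 172 = 20.2 J.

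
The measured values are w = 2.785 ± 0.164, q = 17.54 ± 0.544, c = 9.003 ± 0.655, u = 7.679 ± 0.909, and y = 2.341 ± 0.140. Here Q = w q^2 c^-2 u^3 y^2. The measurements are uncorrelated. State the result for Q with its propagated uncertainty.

26230 ± 10800

Q is a product of powers, so relative uncertainties combine in quadrature:
  (1·δw/w)² = (1×0.0589)² = 0.00347;  (2·δq/q)² = (2×0.0310)² = 0.00385;  (-2·δc/c)² = (-2×0.0728)² = 0.0212;  (3·δu/u)² = (3×0.118)² = 0.126;  (2·δy/y)² = (2×0.0598)² = 0.0143
δQ/Q = √(0.169) = 0.411
Q = 26230, so δQ = 0.411 × 26230 = 10800.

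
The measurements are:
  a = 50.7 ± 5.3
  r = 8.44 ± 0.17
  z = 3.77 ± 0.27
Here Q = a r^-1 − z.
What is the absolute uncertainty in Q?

Let p = a·r^-1 = 6.01. δp/p = √((1·δa/a)² + (-1·δr/r)²) = √(0.0109 + 0.000406) = 0.106, so δp = 0.640.
Q = p − z: δQ = √(δp² + δz²) = √(0.409 + 0.0729) = 0.694

0.694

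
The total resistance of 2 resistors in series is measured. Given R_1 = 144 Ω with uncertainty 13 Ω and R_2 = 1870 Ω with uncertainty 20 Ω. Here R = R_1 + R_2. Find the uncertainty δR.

For a sum/difference, combine absolute errors in quadrature:
  (δR_1)² = 169;  (δR_2)² = 400
δR = √(569) = 23.9 Ω

23.9 Ω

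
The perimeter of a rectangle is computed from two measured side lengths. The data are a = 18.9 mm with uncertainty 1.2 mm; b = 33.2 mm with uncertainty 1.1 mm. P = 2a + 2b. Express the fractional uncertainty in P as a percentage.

Absolute uncertainties add in quadrature for a linear combination:
  (2·δa)² = 5.76;  (2·δb)² = 4.84
δP = √(10.6) = 3.26 mm
P = 104 mm, so δP/P = 3.26/104 = 0.0312.

3.12%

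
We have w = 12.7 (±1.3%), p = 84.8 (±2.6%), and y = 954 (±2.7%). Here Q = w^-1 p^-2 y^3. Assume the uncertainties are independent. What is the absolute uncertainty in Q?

Relative error in a monomial: (δQ/Q)² = Σ (nᵢ · δxᵢ/xᵢ)².
  (-1·δw/w)² = (-1×0.0130)² = 0.000169;  (-2·δp/p)² = (-2×0.0260)² = 0.00270;  (3·δy/y)² = (3×0.0270)² = 0.00656
δQ/Q = √(0.00943) = 0.0971
Q = 9510, so δQ = 0.0971 × 9510 = 923.

923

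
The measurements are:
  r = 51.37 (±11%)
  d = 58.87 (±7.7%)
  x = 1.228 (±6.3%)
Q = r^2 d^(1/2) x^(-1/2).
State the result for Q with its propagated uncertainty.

18270 ± 4120

Each factor contributes (exponent × relative error)² to (δQ/Q)²:
  (2·δr/r)² = (2×0.110)² = 0.0484;  (½·δd/d)² = (0.5×0.0770)² = 0.00148;  (−½·δx/x)² = (-0.5×0.0630)² = 0.000992
δQ/Q = √(0.0509) = 0.226
Q = 18270, so δQ = 0.226 × 18270 = 4120.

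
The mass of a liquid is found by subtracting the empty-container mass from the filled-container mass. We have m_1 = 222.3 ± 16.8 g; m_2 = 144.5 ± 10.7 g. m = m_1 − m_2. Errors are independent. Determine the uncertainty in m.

19.9 g

For a sum/difference, combine absolute errors in quadrature:
  (δm_1)² = 282;  (δm_2)² = 114
δm = √(397) = 19.9 g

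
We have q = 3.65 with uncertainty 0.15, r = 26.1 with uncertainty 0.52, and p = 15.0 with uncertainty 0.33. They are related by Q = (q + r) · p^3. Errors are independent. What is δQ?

Let u = q + r = 29.8. δu = √(δq² + δr²) = √(0.0225 + 0.270) = 0.541, so δu/u = 0.0182.
Q is then a monomial in u, p:
δQ/Q = √((δu/u)² + (3·δp/p)²) = √(0.000331 + 0.00436) = 0.0685
Q = 1e+05, so δQ = 0.0685 × 1e+05 = 6870.

6870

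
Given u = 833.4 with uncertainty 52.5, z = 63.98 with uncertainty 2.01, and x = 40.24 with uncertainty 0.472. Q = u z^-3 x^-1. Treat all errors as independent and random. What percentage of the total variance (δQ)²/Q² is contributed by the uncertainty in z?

68.4%

(δQ/Q)² = (1·δu/u)² + (-3·δz/z)² + (-1·δx/x)²
  u term: (1×0.0630)² = 0.00397
  z term: (-3×0.0314)² = 0.00888
  x term: (-1×0.0117)² = 0.000138
Total = 0.0130. Share from z = 0.00888/0.0130 = 0.684.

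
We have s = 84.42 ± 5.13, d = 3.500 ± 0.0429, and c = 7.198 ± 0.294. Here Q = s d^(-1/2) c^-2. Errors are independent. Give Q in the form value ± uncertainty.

Q is a product of powers, so relative uncertainties combine in quadrature:
  (1·δs/s)² = (1×0.0608)² = 0.00369;  (−½·δd/d)² = (-0.5×0.0123)² = 3.76e-05;  (-2·δc/c)² = (-2×0.0408)² = 0.00667
δQ/Q = √(0.0104) = 0.102
Q = 0.8709, so δQ = 0.102 × 0.8709 = 0.0888.

0.8709 ± 0.0888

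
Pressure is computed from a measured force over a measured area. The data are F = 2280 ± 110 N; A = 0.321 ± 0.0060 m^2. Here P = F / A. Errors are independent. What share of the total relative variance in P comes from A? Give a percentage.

13.1%

(δP/P)² = (1·δF/F)² + (-1·δA/A)²
  F term: (1×0.0482)² = 0.00233
  A term: (-1×0.0187)² = 0.000349
Total = 0.00268. Share from A = 0.000349/0.00268 = 0.131.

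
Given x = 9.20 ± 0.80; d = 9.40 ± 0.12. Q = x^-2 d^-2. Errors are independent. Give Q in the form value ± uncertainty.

(1.34 ± 0.235) × 10^-4

Q is a product of powers, so relative uncertainties combine in quadrature:
  (-2·δx/x)² = (-2×0.0870)² = 0.0302;  (-2·δd/d)² = (-2×0.0128)² = 0.000652
δQ/Q = √(0.0309) = 0.176
Q = 0.000134, so δQ = 0.176 × 0.000134 = 2.35e-05.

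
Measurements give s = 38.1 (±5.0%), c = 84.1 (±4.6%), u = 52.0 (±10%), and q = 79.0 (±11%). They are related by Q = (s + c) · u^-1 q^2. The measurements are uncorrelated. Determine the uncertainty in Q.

3580

Let w = s + c = 122. δw = √(δs² + δc²) = √(3.63 + 15.0) = 4.31, so δw/w = 0.0353.
Q is then a monomial in w, u, q:
δQ/Q = √((δw/w)² + (-1·δu/u)² + (2·δq/q)²) = √(0.00125 + 0.0100 + 0.0484) = 0.244
Q = 14700, so δQ = 0.244 × 14700 = 3580.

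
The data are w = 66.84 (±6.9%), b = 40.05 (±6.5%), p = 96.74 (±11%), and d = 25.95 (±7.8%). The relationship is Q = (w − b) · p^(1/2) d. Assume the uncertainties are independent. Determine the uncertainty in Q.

1500

Let u = w − b = 26.79. δu = √(δw² + δb²) = √(21.3 + 6.78) = 5.30, so δu/u = 0.198.
Q is then a monomial in u, p, d:
δQ/Q = √((δu/u)² + (½·δp/p)² + (1·δd/d)²) = √(0.0391 + 0.00302 + 0.00608) = 0.220
Q = 6838, so δQ = 0.220 × 6838 = 1500.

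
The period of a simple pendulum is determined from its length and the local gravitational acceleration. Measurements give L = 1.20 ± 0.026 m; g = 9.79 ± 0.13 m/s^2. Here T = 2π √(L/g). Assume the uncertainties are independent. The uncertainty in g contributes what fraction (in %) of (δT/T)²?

(δT/T)² = (½·δL/L)² + (−½·δg/g)²
  L term: (0.5×0.0217)² = 0.000117
  g term: (-0.5×0.0133)² = 4.41e-05
Total = 0.000161. Share from g = 4.41e-05/0.000161 = 0.273.

27.3%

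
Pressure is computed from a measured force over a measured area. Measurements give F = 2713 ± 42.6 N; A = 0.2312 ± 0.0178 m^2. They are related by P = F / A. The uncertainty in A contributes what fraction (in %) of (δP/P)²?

(δP/P)² = (1·δF/F)² + (-1·δA/A)²
  F term: (1×0.0157)² = 0.000247
  A term: (-1×0.0770)² = 0.00593
Total = 0.00617. Share from A = 0.00593/0.00617 = 0.960.

96.0%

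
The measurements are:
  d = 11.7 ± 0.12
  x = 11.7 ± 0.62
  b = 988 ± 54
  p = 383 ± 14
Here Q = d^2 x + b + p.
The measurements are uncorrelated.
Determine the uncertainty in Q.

107

Let w = d^2·x = 1600. δw/w = √((2·δd/d)² + (1·δx/x)²) = √(0.000421 + 0.00281) = 0.0568, so δw = 91.0.
Q = w + b + p: δQ = √(δw² + δb² + δp²) = √(8280 + 2920 + 196) = 107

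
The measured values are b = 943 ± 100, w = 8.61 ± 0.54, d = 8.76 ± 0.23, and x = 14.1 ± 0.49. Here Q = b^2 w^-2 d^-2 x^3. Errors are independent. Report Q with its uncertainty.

(4.38 ± 1.19) × 10^5

Since Q is a product/quotient, work with relative uncertainties:
  (2·δb/b)² = (2×0.106)² = 0.0450;  (-2·δw/w)² = (-2×0.0627)² = 0.0157;  (-2·δd/d)² = (-2×0.0263)² = 0.00276;  (3·δx/x)² = (3×0.0348)² = 0.0109
δQ/Q = √(0.0743) = 0.273
Q = 4.38e+05, so δQ = 0.273 × 4.38e+05 = 1.19e+05.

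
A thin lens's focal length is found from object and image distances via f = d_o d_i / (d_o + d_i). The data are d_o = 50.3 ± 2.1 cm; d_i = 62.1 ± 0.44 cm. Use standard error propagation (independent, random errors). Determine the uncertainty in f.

∂f/∂d_o = (d_i/(d_o+d_i))² = 0.305;  ∂f/∂d_i = (d_o/(d_o+d_i))² = 0.200
δf = √((∂f/∂d_o · δd_o)² + (∂f/∂d_i · δd_i)²) = √(0.411 + 0.00776) = 0.647 cm

0.647 cm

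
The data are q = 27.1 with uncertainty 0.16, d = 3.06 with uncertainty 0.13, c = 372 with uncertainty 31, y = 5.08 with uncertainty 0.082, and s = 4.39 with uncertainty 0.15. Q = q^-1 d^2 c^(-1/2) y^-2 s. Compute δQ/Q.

For a monomial Q ∝ q^-1, d^2, c^(-1/2), y^-2, s, fractional errors add in quadrature:
  (-1·δq/q)² = (-1×0.00590)² = 3.49e-05;  (2·δd/d)² = (2×0.0425)² = 0.00722;  (−½·δc/c)² = (-0.5×0.0833)² = 0.00174;  (-2·δy/y)² = (-2×0.0161)² = 0.00104;  (1·δs/s)² = (1×0.0342)² = 0.00117
δQ/Q = √(0.0112) = 0.106

0.106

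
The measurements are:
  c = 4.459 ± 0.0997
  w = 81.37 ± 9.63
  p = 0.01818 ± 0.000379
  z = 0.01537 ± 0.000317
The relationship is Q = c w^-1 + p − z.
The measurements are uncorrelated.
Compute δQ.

Let h = c·w^-1 = 0.05480. δh/h = √((1·δc/c)² + (-1·δw/w)²) = √(0.000500 + 0.0140) = 0.120, so δh = 0.00660.
Q = h + p − z: δQ = √(δh² + δp² + δz²) = √(4.36e-05 + 1.44e-07 + 1e-07) = 0.00662

0.00662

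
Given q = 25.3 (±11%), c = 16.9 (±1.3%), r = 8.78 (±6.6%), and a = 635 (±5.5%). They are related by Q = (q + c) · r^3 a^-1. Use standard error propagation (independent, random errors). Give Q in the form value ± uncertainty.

Let u = q + c = 42.2. δu = √(δq² + δc²) = √(7.75 + 0.0483) = 2.79, so δu/u = 0.0662.
Q is then a monomial in u, r, a:
δQ/Q = √((δu/u)² + (3·δr/r)² + (-1·δa/a)²) = √(0.00438 + 0.0392 + 0.00302) = 0.216
Q = 45.0, so δQ = 0.216 × 45.0 = 9.71.

45.0 ± 9.71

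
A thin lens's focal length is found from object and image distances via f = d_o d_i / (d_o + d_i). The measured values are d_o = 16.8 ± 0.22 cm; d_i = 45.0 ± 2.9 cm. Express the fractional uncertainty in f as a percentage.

1.99%

∂f/∂d_o = (d_i/(d_o+d_i))² = 0.530;  ∂f/∂d_i = (d_o/(d_o+d_i))² = 0.0739
δf = √((∂f/∂d_o · δd_o)² + (∂f/∂d_i · δd_i)²) = √(0.0136 + 0.0459) = 0.244 cm
f = 12.2 cm, so δf/f = 0.244/12.2 = 0.0199.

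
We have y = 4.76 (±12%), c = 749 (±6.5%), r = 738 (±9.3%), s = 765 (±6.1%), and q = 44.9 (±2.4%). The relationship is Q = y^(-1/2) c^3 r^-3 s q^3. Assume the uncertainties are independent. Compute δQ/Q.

0.358

Q is a product of powers, so relative uncertainties combine in quadrature:
  (−½·δy/y)² = (-0.5×0.120)² = 0.00360;  (3·δc/c)² = (3×0.0650)² = 0.0380;  (-3·δr/r)² = (-3×0.0930)² = 0.0778;  (1·δs/s)² = (1×0.0610)² = 0.00372;  (3·δq/q)² = (3×0.0240)² = 0.00518
δQ/Q = √(0.128) = 0.358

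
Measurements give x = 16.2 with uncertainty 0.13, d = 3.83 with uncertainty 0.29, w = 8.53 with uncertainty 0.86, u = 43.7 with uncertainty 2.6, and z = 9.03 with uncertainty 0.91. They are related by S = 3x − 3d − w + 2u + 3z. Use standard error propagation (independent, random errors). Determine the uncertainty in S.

6.01

Sums and differences: (δS)² = Σ (cᵢ δxᵢ)².
  (3·δx)² = 0.152;  (3·δd)² = 0.757;  (δw)² = 0.740;  (2·δu)² = 27.0;  (3·δz)² = 7.45
δS = √(36.1) = 6.01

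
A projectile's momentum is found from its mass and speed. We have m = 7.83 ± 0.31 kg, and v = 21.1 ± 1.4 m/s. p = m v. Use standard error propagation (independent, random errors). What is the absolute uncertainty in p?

Products/powers → add relative errors in quadrature, weighted by exponent:
  (1·δm/m)² = (1×0.0396)² = 0.00157;  (1·δv/v)² = (1×0.0664)² = 0.00440
δp/p = √(0.00597) = 0.0773
p = 165 kg·m/s, so δp = 0.0773 × 165 = 12.8 kg·m/s.

12.8 kg·m/s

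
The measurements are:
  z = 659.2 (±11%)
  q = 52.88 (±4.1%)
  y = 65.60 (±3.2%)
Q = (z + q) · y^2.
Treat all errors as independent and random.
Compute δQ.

Let u = z + q = 712.1. δu = √(δz² + δq²) = √(5260 + 4.70) = 72.5, so δu/u = 0.102.
Q is then a monomial in u, y:
δQ/Q = √((δu/u)² + (2·δy/y)²) = √(0.0104 + 0.00410) = 0.120
Q = 3.064e+06, so δQ = 0.120 × 3.064e+06 = 3.69e+05.

3.69e+05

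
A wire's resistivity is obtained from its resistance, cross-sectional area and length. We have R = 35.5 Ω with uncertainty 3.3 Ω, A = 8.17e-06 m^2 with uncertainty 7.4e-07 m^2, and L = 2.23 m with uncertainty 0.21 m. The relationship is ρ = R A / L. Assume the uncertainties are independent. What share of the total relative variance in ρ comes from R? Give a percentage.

33.6%

(δρ/ρ)² = (1·δR/R)² + (1·δA/A)² + (-1·δL/L)²
  R term: (1×0.0930)² = 0.00864
  A term: (1×0.0906)² = 0.00820
  L term: (-1×0.0942)² = 0.00887
Total = 0.0257. Share from R = 0.00864/0.0257 = 0.336.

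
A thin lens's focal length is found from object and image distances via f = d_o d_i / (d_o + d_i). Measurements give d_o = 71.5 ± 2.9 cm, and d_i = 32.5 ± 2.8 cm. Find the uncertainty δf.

1.35 cm

∂f/∂d_o = (d_i/(d_o+d_i))² = 0.0977;  ∂f/∂d_i = (d_o/(d_o+d_i))² = 0.473
δf = √((∂f/∂d_o · δd_o)² + (∂f/∂d_i · δd_i)²) = √(0.0802 + 1.75) = 1.35 cm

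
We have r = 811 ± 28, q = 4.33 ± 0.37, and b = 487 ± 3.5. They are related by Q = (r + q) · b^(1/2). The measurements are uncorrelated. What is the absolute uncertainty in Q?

621

Let u = r + q = 815. δu = √(δr² + δq²) = √(784 + 0.137) = 28.0, so δu/u = 0.0343.
Q is then a monomial in u, b:
δQ/Q = √((δu/u)² + (½·δb/b)²) = √(0.00118 + 1.29e-05) = 0.0345
Q = 18000, so δQ = 0.0345 × 18000 = 621.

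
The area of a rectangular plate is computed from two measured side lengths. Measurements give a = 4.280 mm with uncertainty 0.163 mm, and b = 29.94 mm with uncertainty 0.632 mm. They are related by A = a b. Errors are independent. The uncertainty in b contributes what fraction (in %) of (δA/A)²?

23.5%

(δA/A)² = (1·δa/a)² + (1·δb/b)²
  a term: (1×0.0381)² = 0.00145
  b term: (1×0.0211)² = 0.000446
Total = 0.00190. Share from b = 0.000446/0.00190 = 0.235.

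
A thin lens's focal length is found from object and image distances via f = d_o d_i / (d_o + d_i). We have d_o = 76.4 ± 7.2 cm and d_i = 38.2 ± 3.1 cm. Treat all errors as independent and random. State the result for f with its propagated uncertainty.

25.5 ± 1.59 cm

∂f/∂d_o = (d_i/(d_o+d_i))² = 0.111;  ∂f/∂d_i = (d_o/(d_o+d_i))² = 0.444
δf = √((∂f/∂d_o · δd_o)² + (∂f/∂d_i · δd_i)²) = √(0.640 + 1.90) = 1.59 cm
f = 25.5 cm.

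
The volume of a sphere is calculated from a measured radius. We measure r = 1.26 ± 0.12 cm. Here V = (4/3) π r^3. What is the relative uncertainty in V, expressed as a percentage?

V ∝ r^3, so δV/V = |3| · δr/r = 3 × 0.0952 = 0.286.

28.6%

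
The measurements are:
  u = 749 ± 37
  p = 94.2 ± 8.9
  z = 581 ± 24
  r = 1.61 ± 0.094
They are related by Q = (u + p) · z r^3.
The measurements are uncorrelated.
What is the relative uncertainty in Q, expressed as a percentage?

18.6%

Let w = u + p = 843. δw = √(δu² + δp²) = √(1370 + 79.2) = 38.1, so δw/w = 0.0451.
Q is then a monomial in w, z, r:
δQ/Q = √((δw/w)² + (1·δz/z)² + (3·δr/r)²) = √(0.00204 + 0.00171 + 0.0307) = 0.186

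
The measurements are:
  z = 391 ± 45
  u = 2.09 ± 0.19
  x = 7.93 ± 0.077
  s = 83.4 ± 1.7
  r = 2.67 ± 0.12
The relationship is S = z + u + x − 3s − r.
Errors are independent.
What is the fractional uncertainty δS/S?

0.306

Absolute uncertainties add in quadrature for a linear combination:
  (δz)² = 2020;  (δu)² = 0.0361;  (δx)² = 0.00593;  (3·δs)² = 26.0;  (δr)² = 0.0144
δS = √(2050) = 45.3
S = 148, so δS/S = 45.3/148 = 0.306.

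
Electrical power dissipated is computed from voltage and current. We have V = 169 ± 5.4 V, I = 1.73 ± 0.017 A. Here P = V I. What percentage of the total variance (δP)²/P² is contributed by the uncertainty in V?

91.4%

(δP/P)² = (1·δV/V)² + (1·δI/I)²
  V term: (1×0.0320)² = 0.00102
  I term: (1×0.00983)² = 9.66e-05
Total = 0.00112. Share from V = 0.00102/0.00112 = 0.914.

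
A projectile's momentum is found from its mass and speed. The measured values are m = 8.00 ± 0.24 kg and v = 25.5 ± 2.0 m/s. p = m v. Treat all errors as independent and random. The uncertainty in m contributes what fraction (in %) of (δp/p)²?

(δp/p)² = (1·δm/m)² + (1·δv/v)²
  m term: (1×0.0300)² = 0.000900
  v term: (1×0.0784)² = 0.00615
Total = 0.00705. Share from m = 0.000900/0.00705 = 0.128.

12.8%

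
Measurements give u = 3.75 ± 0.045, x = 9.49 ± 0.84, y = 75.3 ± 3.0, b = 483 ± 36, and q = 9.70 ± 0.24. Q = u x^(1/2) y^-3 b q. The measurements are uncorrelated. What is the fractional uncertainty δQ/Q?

Since Q is a product/quotient, work with relative uncertainties:
  (1·δu/u)² = (1×0.0120)² = 0.000144;  (½·δx/x)² = (0.5×0.0885)² = 0.00196;  (-3·δy/y)² = (-3×0.0398)² = 0.0143;  (1·δb/b)² = (1×0.0745)² = 0.00556;  (1·δq/q)² = (1×0.0247)² = 0.000612
δQ/Q = √(0.0226) = 0.150

0.150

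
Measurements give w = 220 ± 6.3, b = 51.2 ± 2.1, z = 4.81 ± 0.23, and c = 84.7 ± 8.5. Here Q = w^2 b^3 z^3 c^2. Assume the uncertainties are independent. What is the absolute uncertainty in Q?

Q is a product of powers, so relative uncertainties combine in quadrature:
  (2·δw/w)² = (2×0.0286)² = 0.00328;  (3·δb/b)² = (3×0.0410)² = 0.0151;  (3·δz/z)² = (3×0.0478)² = 0.0206;  (2·δc/c)² = (2×0.100)² = 0.0403
δQ/Q = √(0.0793) = 0.282
Q = 5.19e+15, so δQ = 0.282 × 5.19e+15 = 1.46e+15.

1.46e+15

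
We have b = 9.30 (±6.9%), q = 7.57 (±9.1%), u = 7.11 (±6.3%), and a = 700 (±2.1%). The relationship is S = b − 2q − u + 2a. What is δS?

For a sum/difference, combine absolute errors in quadrature:
  (δb)² = 0.412;  (2·δq)² = 1.90;  (δu)² = 0.201;  (2·δa)² = 864
δS = √(867) = 29.4

29.4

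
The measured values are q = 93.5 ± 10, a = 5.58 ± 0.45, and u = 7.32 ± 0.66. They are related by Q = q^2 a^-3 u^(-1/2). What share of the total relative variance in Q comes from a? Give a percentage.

55.1%

(δQ/Q)² = (2·δq/q)² + (-3·δa/a)² + (−½·δu/u)²
  q term: (2×0.107)² = 0.0458
  a term: (-3×0.0806)² = 0.0585
  u term: (-0.5×0.0902)² = 0.00203
Total = 0.106. Share from a = 0.0585/0.106 = 0.551.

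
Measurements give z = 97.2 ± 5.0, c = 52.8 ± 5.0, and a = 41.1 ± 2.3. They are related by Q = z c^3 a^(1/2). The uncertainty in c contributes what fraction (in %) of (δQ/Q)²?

(δQ/Q)² = (1·δz/z)² + (3·δc/c)² + (½·δa/a)²
  z term: (1×0.0514)² = 0.00265
  c term: (3×0.0947)² = 0.0807
  a term: (0.5×0.0560)² = 0.000783
Total = 0.0841. Share from c = 0.0807/0.0841 = 0.959.

95.9%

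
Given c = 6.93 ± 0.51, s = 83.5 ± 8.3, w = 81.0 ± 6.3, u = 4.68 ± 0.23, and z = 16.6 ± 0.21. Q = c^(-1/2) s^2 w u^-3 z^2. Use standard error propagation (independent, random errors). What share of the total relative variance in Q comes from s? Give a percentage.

(δQ/Q)² = (−½·δc/c)² + (2·δs/s)² + (1·δw/w)² + (-3·δu/u)² + (2·δz/z)²
  c term: (-0.5×0.0736)² = 0.00135
  s term: (2×0.0994)² = 0.0395
  w term: (1×0.0778)² = 0.00605
  u term: (-3×0.0491)² = 0.0217
  z term: (2×0.0127)² = 0.000640
Total = 0.0693. Share from s = 0.0395/0.0693 = 0.570.

57.0%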